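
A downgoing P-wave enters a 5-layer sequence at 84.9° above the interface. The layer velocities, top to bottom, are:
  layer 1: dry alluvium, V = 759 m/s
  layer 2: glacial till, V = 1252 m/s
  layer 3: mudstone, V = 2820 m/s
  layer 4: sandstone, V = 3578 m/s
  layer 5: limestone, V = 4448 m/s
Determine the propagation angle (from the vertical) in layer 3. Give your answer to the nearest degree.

19°

From the normal: θ₁ = 90° − 84.9° = 5.1°.
Snell's law across each interface conserves sin θ / V, so sin θ_3 = V_3·sin θ₁/V₁.
sin θ_3 = 2820 × sin 5.1° / 759 = 0.3303.
θ_3 = arcsin 0.3303 = 19.29°.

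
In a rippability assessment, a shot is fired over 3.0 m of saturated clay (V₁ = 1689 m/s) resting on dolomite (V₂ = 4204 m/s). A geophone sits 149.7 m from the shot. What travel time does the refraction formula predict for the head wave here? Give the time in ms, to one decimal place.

θ_c = arcsin(V₁/V₂) = arcsin(1689/4204) = 23.69°, cos θ_c = 0.9157.
Intercept time tᵢ = 2h cos θ_c / V₁ = 2·3.0·0.9157/1689 = 0.00325 s.
t = x/V₂ + tᵢ = 149.7/4204 + 0.00325 = 0.03886 s.

38.9 ms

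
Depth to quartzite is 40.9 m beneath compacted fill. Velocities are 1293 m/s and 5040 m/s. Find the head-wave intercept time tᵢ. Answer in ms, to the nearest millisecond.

tᵢ = 2h·√(V₂²−V₁²)/(V₁V₂).
√(V₂²−V₁²) = √(5040²−1293²) = 4871.3 m/s.
tᵢ = 2·40.9·4871.3/(1293·5040) = 0.06115 s.

61 ms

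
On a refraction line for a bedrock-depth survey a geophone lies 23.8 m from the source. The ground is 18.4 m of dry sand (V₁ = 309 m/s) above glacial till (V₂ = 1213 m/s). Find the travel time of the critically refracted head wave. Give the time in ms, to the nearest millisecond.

135 ms

t = x/V₂ + 2h·√(V₂²−V₁²)/(V₁V₂).
√(V₂²−V₁²) = √(1213²−309²) = 1173.0 m/s; delay term = 2·18.4·1173.0/(309·1213) = 0.11516 s.
t = 23.8/1213 + 0.11516 = 0.13479 s.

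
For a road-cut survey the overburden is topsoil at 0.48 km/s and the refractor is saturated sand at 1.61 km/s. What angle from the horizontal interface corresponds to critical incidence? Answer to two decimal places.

Critical incidence: sin θ_c = V₁/V₂ = 0.48/1.61 = 0.2981.
θ_c = arcsin 0.2981 = 17.35°.
Measured from the interface: 90° − 17.35° = 72.65°.

72.65°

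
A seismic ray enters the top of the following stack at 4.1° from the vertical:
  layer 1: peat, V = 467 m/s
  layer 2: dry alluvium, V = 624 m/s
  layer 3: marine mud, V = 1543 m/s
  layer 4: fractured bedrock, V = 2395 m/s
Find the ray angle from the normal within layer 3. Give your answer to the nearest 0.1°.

13.7°

Ray parameter p = sin 4.1° / 467 = 1.5310e-04 s/m.
sin θ_3 = p·V_3 = 1.5310e-04 × 1543 = 0.2362.
θ_3 = arcsin 0.2362 = 13.66°.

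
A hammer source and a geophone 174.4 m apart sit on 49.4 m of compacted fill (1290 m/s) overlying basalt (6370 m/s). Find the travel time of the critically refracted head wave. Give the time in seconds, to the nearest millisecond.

t = x/V₂ + 2h·√(V₂²−V₁²)/(V₁V₂).
√(V₂²−V₁²) = √(6370²−1290²) = 6238.0 m/s; delay term = 2·49.4·6238.0/(1290·6370) = 0.07500 s.
t = 174.4/6370 + 0.07500 = 0.10238 s.

0.102 s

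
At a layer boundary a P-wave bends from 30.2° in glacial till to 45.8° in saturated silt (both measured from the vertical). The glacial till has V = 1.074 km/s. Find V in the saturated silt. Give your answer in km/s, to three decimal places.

1.531 km/s

sin 30.2° = 0.5030; sin 45.8° = 0.7169.
V₂ = V₁·(sin θ₂/sin θ₁) = 1.074·(0.7169/0.5030) = 1.531 km/s.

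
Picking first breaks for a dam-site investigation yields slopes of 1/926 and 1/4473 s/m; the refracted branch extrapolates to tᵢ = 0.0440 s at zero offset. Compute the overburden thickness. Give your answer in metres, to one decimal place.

20.8 m

θ_c = arcsin(926/4473) = 11.95°; cos θ_c = 0.9783.
tᵢ = 2h cos θ_c/V₁ ⇒ h = tᵢ·V₁/(2 cos θ_c) = 0.044·926/(2·0.9783) = 20.82 m.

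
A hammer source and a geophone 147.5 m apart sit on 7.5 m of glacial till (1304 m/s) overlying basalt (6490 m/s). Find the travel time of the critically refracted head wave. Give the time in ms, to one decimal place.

θ_c = arcsin(V₁/V₂) = arcsin(1304/6490) = 11.59°, cos θ_c = 0.9796.
Intercept time tᵢ = 2h cos θ_c / V₁ = 2·7.5·0.9796/1304 = 0.01127 s.
t = x/V₂ + tᵢ = 147.5/6490 + 0.01127 = 0.03400 s.

34.0 ms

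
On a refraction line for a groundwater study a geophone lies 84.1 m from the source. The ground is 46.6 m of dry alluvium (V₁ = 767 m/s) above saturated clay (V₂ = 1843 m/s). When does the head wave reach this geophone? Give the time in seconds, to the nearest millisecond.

t = x/V₂ + 2h·√(V₂²−V₁²)/(V₁V₂).
√(V₂²−V₁²) = √(1843²−767²) = 1675.8 m/s; delay term = 2·46.6·1675.8/(767·1843) = 0.11049 s.
t = 84.1/1843 + 0.11049 = 0.15612 s.

0.156 s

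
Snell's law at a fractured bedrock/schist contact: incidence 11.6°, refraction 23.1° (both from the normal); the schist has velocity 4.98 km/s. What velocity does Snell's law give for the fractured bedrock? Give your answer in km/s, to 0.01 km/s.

sin 11.6° = 0.2011; sin 23.1° = 0.3923.
V₁ = V₂·(sin θ₁/sin θ₂) = 4.98·(0.2011/0.3923) = 2.55 km/s.

2.55 km/s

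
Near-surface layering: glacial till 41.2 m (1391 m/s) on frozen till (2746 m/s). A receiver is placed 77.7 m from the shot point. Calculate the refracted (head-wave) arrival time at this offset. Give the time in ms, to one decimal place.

79.4 ms

t = x/V₂ + 2h·√(V₂²−V₁²)/(V₁V₂).
√(V₂²−V₁²) = √(2746²−1391²) = 2367.6 m/s; delay term = 2·41.2·2367.6/(1391·2746) = 0.05108 s.
t = 77.7/2746 + 0.05108 = 0.07937 s.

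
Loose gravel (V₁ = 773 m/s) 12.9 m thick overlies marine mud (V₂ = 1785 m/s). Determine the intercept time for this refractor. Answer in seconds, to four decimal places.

θ_c = arcsin(V₁/V₂) = arcsin(773/1785) = 25.66°; cos θ_c = 0.9014.
tᵢ = 2h·cos θ_c / V₁ = 2·12.9·0.9014 / 773 = 0.03008 s.

0.0301 s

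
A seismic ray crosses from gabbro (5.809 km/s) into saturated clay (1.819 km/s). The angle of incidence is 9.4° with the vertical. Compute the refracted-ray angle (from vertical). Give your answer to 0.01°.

2.93°

sin θ₁/V₁ = sin θ₂/V₂ ⇒ sin θ₂ = 1.819·sin 9.4°/5.809 = 1.819·0.1633/5.809 = 0.0511.
θ₂ = arcsin 0.0511 = 2.93° from the normal.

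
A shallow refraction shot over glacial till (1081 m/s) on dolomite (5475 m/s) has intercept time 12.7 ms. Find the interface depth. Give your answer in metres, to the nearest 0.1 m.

h = tᵢ·V₁·V₂ / (2·√(V₂²−V₁²)).
√(V₂²−V₁²) = √(5475² − 1081²) = 5367.2 m/s.
h = 0.0127 s × 1081 × 5475 / (2 × 5367.2) = 7.00 m.

7.0 m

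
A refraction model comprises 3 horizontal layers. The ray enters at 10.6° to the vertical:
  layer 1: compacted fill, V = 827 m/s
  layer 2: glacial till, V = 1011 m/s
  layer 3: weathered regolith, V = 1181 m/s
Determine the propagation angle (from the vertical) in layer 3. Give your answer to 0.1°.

Snell's law across each interface conserves sin θ / V, so sin θ_3 = V_3·sin θ₁/V₁.
sin θ_3 = 1181 × sin 10.6° / 827 = 0.2627.
θ_3 = arcsin 0.2627 = 15.23°.

15.2°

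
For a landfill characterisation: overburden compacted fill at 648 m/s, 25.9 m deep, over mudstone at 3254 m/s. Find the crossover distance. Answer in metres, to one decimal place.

θ_c = arcsin(648/3254) = 11.49°, so cos θ_c = 0.9800 and tᵢ = 2h cos θ_c/V₁ = 0.0783 s.
At crossover x/V₁ = x/V₂ + tᵢ ⇒ x = tᵢ/(1/V₁ − 1/V₂) = 0.07834/(1.5432e-03 − 3.0731e-04) = 63.38 m.

63.4 m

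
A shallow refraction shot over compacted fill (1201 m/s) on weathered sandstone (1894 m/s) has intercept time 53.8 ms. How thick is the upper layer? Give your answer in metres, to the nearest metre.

h = tᵢ·V₁·V₂ / (2·√(V₂²−V₁²)).
√(V₂²−V₁²) = √(1894² − 1201²) = 1464.5 m/s.
h = 0.0538 s × 1201 × 1894 / (2 × 1464.5) = 41.78 m.

42 m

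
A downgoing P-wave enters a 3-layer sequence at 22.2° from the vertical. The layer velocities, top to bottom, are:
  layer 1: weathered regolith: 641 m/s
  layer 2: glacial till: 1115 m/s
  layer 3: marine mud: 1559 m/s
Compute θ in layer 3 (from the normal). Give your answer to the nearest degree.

67°

Snell's law across each interface conserves sin θ / V, so sin θ_3 = V_3·sin θ₁/V₁.
sin θ_3 = 1559 × sin 22.2° / 641 = 0.9190.
θ_3 = 66.77° from the vertical.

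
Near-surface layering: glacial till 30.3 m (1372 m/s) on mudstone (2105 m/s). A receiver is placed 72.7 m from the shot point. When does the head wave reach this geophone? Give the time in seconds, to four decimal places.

θ_c = arcsin(V₁/V₂) = arcsin(1372/2105) = 40.68°, cos θ_c = 0.7584.
Intercept time tᵢ = 2h cos θ_c / V₁ = 2·30.3·0.7584/1372 = 0.03350 s.
t = x/V₂ + tᵢ = 72.7/2105 + 0.03350 = 0.06803 s.

0.0680 s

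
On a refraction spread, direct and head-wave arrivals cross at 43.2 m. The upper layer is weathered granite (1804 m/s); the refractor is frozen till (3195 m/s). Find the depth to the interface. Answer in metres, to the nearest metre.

h = (x_cross/2)·√((V₂−V₁)/(V₂+V₁)).
(V₂−V₁)/(V₂+V₁) = (3195−1804)/(3195+1804) = 0.2783; √ = 0.5275.
h = (43.2/2)·0.5275 = 11.39 m.

11 m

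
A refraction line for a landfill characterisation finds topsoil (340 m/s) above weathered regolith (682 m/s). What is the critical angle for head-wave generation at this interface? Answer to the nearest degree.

30°

Critical incidence: sin θ_c = V₁/V₂ = 340/682 = 0.4985.
θ_c = arcsin 0.4985 = 29.90°.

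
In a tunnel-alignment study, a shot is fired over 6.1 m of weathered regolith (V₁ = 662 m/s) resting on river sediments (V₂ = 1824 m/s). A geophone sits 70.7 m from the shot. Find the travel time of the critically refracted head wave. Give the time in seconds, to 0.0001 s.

0.0559 s

θ_c = arcsin(V₁/V₂) = arcsin(662/1824) = 21.28°, cos θ_c = 0.9318.
Intercept time tᵢ = 2h cos θ_c / V₁ = 2·6.1·0.9318/662 = 0.01717 s.
t = x/V₂ + tᵢ = 70.7/1824 + 0.01717 = 0.05593 s.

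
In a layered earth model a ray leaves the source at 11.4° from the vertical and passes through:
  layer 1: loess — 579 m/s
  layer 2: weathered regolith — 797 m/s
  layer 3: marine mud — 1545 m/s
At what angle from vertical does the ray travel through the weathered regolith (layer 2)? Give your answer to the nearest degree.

Ray parameter p = sin 11.4° / 579 = 3.4138e-04 s/m.
sin θ_2 = p·V_2 = 3.4138e-04 × 797 = 0.2721.
θ_2 = 15.79° from the vertical.

16°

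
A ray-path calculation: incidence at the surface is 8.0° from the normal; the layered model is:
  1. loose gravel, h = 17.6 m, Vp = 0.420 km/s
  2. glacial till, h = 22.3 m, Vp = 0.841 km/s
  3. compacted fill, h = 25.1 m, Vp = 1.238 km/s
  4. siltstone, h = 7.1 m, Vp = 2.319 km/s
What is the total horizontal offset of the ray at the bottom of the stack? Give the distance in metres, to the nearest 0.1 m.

28.8 m

Ray parameter p = sin 8.0° / 0.420 km/s = 3.3136e-01 s/km.
Layer 1: θ = 8.00°; offset = 17.6·tan 8.00° = 2.474 m.
Layer 2: sin θ = p·0.841 = 0.2787 → θ = 16.18°; offset = 22.3·tan 16.18° = 6.471 m.
Layer 3: sin θ = p·1.238 = 0.4102 → θ = 24.22°; offset = 25.1·tan 24.22° = 11.291 m.
Layer 4: sin θ = p·2.319 = 0.7684 → θ = 50.21°; offset = 7.1·tan 50.21° = 8.526 m.
Summing the layer offsets gives 28.761 m.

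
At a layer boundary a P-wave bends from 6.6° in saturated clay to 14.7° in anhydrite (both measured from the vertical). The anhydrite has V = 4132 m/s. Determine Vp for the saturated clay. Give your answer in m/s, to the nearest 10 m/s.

sin 6.6° = 0.1149; sin 14.7° = 0.2538.
V₁ = V₂·(sin θ₁/sin θ₂) = 4132·(0.1149/0.2538) = 1871.55 m/s.

1870 m/s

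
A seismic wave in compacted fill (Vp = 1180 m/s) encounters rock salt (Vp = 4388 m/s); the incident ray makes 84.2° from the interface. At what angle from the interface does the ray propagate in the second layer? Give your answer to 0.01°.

67.93°

Angle from the normal: 90° − 84.2° = 5.8°.
Snell's law: sin θ₂ = (V₂/V₁)·sin θ₁ = (4388/1180)·sin 5.8° = 0.3758.
θ₂ = sin⁻¹(0.3758) = 22.07° (from vertical).
From the interface: 90° − 22.07° = 67.93°.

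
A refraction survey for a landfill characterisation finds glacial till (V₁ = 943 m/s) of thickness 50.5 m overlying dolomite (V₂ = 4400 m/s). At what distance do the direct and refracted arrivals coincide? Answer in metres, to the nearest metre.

x_cross = 2h·√((V₂+V₁)/(V₂−V₁)).
(V₂+V₁)/(V₂−V₁) = (4400+943)/(4400−943) = 1.5456; √ = 1.2432.
x_cross = 2·50.5·1.2432 = 125.56 m.

126 m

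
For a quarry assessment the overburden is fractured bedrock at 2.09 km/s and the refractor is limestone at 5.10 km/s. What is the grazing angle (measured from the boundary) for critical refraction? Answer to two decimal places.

Critical incidence: sin θ_c = V₁/V₂ = 2.09/5.10 = 0.4098.
θ_c = arcsin 0.4098 = 24.19°.
Measured from the interface: 90° − 24.19° = 65.81°.

65.81°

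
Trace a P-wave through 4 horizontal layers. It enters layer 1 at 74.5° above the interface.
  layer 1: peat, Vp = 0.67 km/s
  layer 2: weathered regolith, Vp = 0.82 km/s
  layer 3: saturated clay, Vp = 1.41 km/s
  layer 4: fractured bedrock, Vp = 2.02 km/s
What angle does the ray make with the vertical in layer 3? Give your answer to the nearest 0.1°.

34.2°

From the normal: θ₁ = 90° − 74.5° = 15.5°.
Snell's law across each interface conserves sin θ / V, so sin θ_3 = V_3·sin θ₁/V₁.
sin θ_3 = 1.41 × sin 15.5° / 0.67 = 0.5624.
θ_3 = 34.22° from the vertical.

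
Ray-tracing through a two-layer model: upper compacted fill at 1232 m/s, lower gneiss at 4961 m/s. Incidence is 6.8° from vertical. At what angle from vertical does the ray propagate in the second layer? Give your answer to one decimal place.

sin θ₁/V₁ = sin θ₂/V₂ ⇒ sin θ₂ = 4961·sin 6.8°/1232 = 4961·0.1184/1232 = 0.4768.
θ₂ = sin⁻¹(0.4768) = 28.48° (from vertical).

28.5°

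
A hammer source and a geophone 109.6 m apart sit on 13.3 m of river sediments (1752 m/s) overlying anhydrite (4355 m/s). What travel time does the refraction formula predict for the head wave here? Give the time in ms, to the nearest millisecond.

t = x/V₂ + 2h·√(V₂²−V₁²)/(V₁V₂).
√(V₂²−V₁²) = √(4355²−1752²) = 3987.0 m/s; delay term = 2·13.3·3987.0/(1752·4355) = 0.01390 s.
t = 109.6/4355 + 0.01390 = 0.03907 s.

39 ms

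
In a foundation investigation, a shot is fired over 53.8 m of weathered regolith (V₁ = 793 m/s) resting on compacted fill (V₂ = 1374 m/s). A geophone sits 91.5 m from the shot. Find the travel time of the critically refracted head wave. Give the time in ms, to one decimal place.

177.4 ms

t = x/V₂ + 2h·√(V₂²−V₁²)/(V₁V₂).
√(V₂²−V₁²) = √(1374²−793²) = 1122.1 m/s; delay term = 2·53.8·1122.1/(793·1374) = 0.11081 s.
t = 91.5/1374 + 0.11081 = 0.17740 s.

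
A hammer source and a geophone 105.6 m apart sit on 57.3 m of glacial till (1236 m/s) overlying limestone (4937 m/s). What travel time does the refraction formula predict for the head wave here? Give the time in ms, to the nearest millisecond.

θ_c = arcsin(V₁/V₂) = arcsin(1236/4937) = 14.50°, cos θ_c = 0.9682.
Intercept time tᵢ = 2h cos θ_c / V₁ = 2·57.3·0.9682/1236 = 0.08977 s.
t = x/V₂ + tᵢ = 105.6/4937 + 0.08977 = 0.11116 s.

111 ms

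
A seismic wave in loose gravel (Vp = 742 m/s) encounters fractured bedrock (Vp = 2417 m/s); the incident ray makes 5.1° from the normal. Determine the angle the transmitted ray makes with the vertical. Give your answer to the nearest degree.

17°

sin θ₁/V₁ = sin θ₂/V₂ ⇒ sin θ₂ = 2417·sin 5.1°/742 = 2417·0.0889/742 = 0.2896.
θ₂ = sin⁻¹(0.2896) = 16.83° (from vertical).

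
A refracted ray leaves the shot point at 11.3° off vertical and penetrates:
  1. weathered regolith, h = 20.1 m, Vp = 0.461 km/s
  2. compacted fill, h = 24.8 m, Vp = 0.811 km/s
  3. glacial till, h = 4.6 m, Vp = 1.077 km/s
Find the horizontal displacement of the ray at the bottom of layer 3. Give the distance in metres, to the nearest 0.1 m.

Apply Snell's law at each interface; in layer i the horizontal offset is hᵢ·tan θᵢ.
Layer 1: θ = 11.30°; offset = 20.1·tan 11.30° = 4.016 m.
Layer 2: sin θ = 0.811·sin 11.3°/0.461 = 0.3447, θ = 20.16°; offset = 24.8·tan 20.16° = 9.107 m.
Layer 3: sin θ = 1.077·sin 11.3°/0.461 = 0.4578, θ = 27.24°; offset = 4.6·tan 27.24° = 2.369 m.
Σ offsets = 15.492 m.

15.5 m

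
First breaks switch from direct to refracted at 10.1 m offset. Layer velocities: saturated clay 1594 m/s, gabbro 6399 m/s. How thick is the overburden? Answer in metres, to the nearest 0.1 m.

3.9 m

x_cross = 2h·√((V₂+V₁)/(V₂−V₁)) → h = x_cross / (2·√((V₂+V₁)/(V₂−V₁))).
√((V₂+V₁)/(V₂−V₁)) = √((6399+1594)/(6399−1594)) = 1.2898.
h = 10.1 / (2·1.2898) = 3.92 m.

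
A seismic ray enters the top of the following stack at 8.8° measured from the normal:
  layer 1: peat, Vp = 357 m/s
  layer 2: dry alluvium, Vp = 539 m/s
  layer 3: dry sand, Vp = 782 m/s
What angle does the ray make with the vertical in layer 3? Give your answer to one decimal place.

19.6°

Ray parameter p = sin 8.8° / 357 = 4.2853e-04 s/m.
sin θ_3 = p·V_3 = 4.2853e-04 × 782 = 0.3351.
θ_3 = arcsin 0.3351 = 19.58°.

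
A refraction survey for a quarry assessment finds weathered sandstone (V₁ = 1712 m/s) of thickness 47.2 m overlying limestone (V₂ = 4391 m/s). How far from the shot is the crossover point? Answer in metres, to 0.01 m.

x_cross = 2h·√((V₂+V₁)/(V₂−V₁)).
(V₂+V₁)/(V₂−V₁) = (4391+1712)/(4391−1712) = 2.2781; √ = 1.5093.
x_cross = 2·47.2·1.5093 = 142.48 m.

142.48 m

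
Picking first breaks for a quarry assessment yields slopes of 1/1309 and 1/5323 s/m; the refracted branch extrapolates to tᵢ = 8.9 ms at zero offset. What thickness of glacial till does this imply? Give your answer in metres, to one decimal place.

6.0 m

θ_c = arcsin(1309/5323) = 14.24°; cos θ_c = 0.9693.
tᵢ = 2h cos θ_c/V₁ ⇒ h = tᵢ·V₁/(2 cos θ_c) = 0.0089·1309/(2·0.9693) = 6.01 m.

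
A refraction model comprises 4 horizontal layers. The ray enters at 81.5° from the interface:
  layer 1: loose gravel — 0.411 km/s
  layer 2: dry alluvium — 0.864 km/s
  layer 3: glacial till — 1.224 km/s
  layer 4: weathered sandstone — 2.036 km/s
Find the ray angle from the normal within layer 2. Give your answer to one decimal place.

18.1°

From the normal: θ₁ = 90° − 81.5° = 8.5°.
Ray parameter p = sin 8.5° / 0.411 = 3.5963e-01 s/km.
sin θ_2 = p·V_2 = 3.5963e-01 × 0.864 = 0.3107.
θ_2 = 18.10° from the vertical.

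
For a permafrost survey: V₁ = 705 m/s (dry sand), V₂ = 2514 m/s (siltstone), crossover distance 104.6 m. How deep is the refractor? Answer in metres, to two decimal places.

39.21 m

h = (x_cross/2)·√((V₂−V₁)/(V₂+V₁)).
(V₂−V₁)/(V₂+V₁) = (2514−705)/(2514+705) = 0.5620; √ = 0.7497.
h = (104.6/2)·0.7497 = 39.21 m.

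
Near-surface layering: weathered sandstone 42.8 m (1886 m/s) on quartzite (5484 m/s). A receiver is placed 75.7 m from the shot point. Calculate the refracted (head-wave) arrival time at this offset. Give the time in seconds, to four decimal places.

0.0564 s

t = x/V₂ + 2h·√(V₂²−V₁²)/(V₁V₂).
√(V₂²−V₁²) = √(5484²−1886²) = 5149.5 m/s; delay term = 2·42.8·5149.5/(1886·5484) = 0.04262 s.
t = 75.7/5484 + 0.04262 = 0.05642 s.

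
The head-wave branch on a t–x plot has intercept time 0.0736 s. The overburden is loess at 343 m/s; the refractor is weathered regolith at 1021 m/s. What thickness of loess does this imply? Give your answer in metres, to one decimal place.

h = tᵢ·V₁·V₂ / (2·√(V₂²−V₁²)).
√(V₂²−V₁²) = √(1021² − 343²) = 961.7 m/s.
h = 0.0736 s × 343 × 1021 / (2 × 961.7) = 13.40 m.

13.4 m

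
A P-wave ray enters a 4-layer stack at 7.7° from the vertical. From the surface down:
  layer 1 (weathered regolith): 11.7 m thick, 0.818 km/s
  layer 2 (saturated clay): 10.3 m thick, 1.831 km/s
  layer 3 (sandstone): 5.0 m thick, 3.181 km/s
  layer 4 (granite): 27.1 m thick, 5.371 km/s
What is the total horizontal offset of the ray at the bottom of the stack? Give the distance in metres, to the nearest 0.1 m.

Apply Snell's law at each interface; in layer i the horizontal offset is hᵢ·tan θᵢ.
Layer 1: θ = 7.70°; offset = 11.7·tan 7.70° = 1.582 m.
Layer 2: sin θ = 1.831·sin 7.7°/0.818 = 0.2999, θ = 17.45°; offset = 10.3·tan 17.45° = 3.238 m.
Layer 3: sin θ = 3.181·sin 7.7°/0.818 = 0.5210, θ = 31.40°; offset = 5.0·tan 31.40° = 3.052 m.
Layer 4: sin θ = 5.371·sin 7.7°/0.818 = 0.8798, θ = 61.61°; offset = 27.1·tan 61.61° = 50.147 m.
Σ offsets = 58.020 m.

58.0 m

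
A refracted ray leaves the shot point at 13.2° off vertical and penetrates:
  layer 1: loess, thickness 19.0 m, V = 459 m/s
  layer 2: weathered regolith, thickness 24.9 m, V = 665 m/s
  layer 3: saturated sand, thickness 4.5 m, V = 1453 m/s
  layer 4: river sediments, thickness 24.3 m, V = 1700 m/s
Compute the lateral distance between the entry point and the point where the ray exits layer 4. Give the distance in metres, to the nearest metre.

Apply Snell's law at each interface; in layer i the horizontal offset is hᵢ·tan θᵢ.
Layer 1: θ = 13.20°; offset = 19.0·tan 13.20° = 4.456 m.
Layer 2: sin θ = 665·sin 13.2°/459 = 0.3308, θ = 19.32°; offset = 24.9·tan 19.32° = 8.729 m.
Layer 3: sin θ = 1453·sin 13.2°/459 = 0.7229, θ = 46.29°; offset = 4.5·tan 46.29° = 4.708 m.
Layer 4: sin θ = 1700·sin 13.2°/459 = 0.8457, θ = 57.75°; offset = 24.3·tan 57.75° = 38.516 m.
Σ offsets = 56.409 m.

56 m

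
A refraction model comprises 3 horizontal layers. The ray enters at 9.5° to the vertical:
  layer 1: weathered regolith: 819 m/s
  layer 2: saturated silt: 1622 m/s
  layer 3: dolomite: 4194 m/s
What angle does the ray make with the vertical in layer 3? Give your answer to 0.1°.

Ray parameter p = sin 9.5° / 819 = 2.0152e-04 s/m.
sin θ_3 = p·V_3 = 2.0152e-04 × 4194 = 0.8452.
θ_3 = 57.69° from the vertical.

57.7°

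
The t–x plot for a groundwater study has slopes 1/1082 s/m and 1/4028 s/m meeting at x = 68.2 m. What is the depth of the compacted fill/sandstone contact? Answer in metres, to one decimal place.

25.9 m

h = (x_cross/2)·√((V₂−V₁)/(V₂+V₁)).
(V₂−V₁)/(V₂+V₁) = (4028−1082)/(4028+1082) = 0.5765; √ = 0.7593.
h = (68.2/2)·0.7593 = 25.89 m.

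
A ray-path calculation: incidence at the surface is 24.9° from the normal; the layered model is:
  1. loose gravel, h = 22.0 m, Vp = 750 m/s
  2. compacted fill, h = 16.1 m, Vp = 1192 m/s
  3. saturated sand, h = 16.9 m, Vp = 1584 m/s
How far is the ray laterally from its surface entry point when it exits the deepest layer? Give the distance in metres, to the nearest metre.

Apply Snell's law at each interface; in layer i the horizontal offset is hᵢ·tan θᵢ.
Layer 1: θ = 24.90°; offset = 22.0·tan 24.90° = 10.212 m.
Layer 2: sin θ = 1192·sin 24.9°/750 = 0.6692, θ = 42.00°; offset = 16.1·tan 42.00° = 14.498 m.
Layer 3: sin θ = 1584·sin 24.9°/750 = 0.8892, θ = 62.78°; offset = 16.9·tan 62.78° = 32.850 m.
Total horizontal offset = 57.560 m.

58 m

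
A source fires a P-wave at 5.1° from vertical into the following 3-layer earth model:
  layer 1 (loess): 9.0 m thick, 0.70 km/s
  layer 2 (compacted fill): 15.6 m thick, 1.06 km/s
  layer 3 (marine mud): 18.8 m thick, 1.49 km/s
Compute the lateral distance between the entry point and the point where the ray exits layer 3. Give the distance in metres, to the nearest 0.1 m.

p = sin θ₁/V₁ = sin 5.1°/0.70 = 1.2699e-01 s/km is conserved through the stack.
Layer 1: θ = 5.10°; offset = 9.0·tan 5.10° = 0.803 m.
Layer 2: sin θ = p·1.06 = 0.1346 → θ = 7.74°; offset = 15.6·tan 7.74° = 2.119 m.
Layer 3: sin θ = p·1.49 = 0.1892 → θ = 10.91°; offset = 18.8·tan 10.91° = 3.623 m.
Σ offsets = 6.545 m.

6.5 m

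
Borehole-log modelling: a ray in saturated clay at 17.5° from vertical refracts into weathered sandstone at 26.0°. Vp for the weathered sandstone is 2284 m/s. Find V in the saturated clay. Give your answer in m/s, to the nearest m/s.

Snell's law: sin 17.5°/V₁ = sin 26.0°/V₂.
V₁ = V₂·sin 17.5°/sin 26.0° = 2284 × 0.6860 = 1566.74 m/s.

1567 m/s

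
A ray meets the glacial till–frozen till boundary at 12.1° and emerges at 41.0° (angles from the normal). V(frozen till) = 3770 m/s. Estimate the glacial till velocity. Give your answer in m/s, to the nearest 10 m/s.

1200 m/s

Snell's law: sin 12.1°/V₁ = sin 41.0°/V₂.
V₁ = V₂·sin 12.1°/sin 41.0° = 3770 × 0.3195 = 1204.56 m/s.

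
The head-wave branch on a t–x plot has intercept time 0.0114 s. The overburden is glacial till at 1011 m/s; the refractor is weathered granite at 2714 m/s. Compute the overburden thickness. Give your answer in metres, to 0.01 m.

6.21 m

θ_c = arcsin(1011/2714) = 21.87°; cos θ_c = 0.9280.
tᵢ = 2h cos θ_c/V₁ ⇒ h = tᵢ·V₁/(2 cos θ_c) = 0.0114·1011/(2·0.9280) = 6.21 m.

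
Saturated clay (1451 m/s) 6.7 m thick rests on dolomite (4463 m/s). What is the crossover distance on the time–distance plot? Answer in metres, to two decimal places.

x_cross = 2h·√((V₂+V₁)/(V₂−V₁)).
(V₂+V₁)/(V₂−V₁) = (4463+1451)/(4463−1451) = 1.9635; √ = 1.4012.
x_cross = 2·6.7·1.4012 = 18.78 m.

18.78 m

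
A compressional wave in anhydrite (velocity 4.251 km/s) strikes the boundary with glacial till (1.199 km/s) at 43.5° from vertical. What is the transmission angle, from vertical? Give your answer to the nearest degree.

Snell's law: sin θ₂ = (V₂/V₁)·sin θ₁ = (1.199/4.251)·sin 43.5° = 0.1942.
θ₂ = arcsin 0.1942 = 11.20° from the normal.

11°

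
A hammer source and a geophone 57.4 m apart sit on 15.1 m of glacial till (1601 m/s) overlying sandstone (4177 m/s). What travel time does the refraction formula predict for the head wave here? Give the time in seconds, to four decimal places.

θ_c = arcsin(V₁/V₂) = arcsin(1601/4177) = 22.54°, cos θ_c = 0.9236.
Intercept time tᵢ = 2h cos θ_c / V₁ = 2·15.1·0.9236/1601 = 0.01742 s.
t = x/V₂ + tᵢ = 57.4/4177 + 0.01742 = 0.03116 s.

0.0312 s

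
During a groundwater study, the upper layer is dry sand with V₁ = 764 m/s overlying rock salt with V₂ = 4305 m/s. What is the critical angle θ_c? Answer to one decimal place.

At critical incidence the refracted ray runs along the interface (θ₂ = 90°), so sin θ_c = V₁/V₂.
θ_c = arcsin(764/4305) = arcsin 0.1775 = 10.22°.

10.2°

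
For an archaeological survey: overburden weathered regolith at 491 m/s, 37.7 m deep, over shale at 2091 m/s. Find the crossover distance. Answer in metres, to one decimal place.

x_cross = 2h·√((V₂+V₁)/(V₂−V₁)).
(V₂+V₁)/(V₂−V₁) = (2091+491)/(2091−491) = 1.6137; √ = 1.2703.
x_cross = 2·37.7·1.2703 = 95.78 m.

95.8 m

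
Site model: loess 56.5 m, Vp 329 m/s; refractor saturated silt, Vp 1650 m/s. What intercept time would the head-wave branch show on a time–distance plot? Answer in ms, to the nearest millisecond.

θ_c = arcsin(V₁/V₂) = arcsin(329/1650) = 11.50°; cos θ_c = 0.9799.
tᵢ = 2h·cos θ_c / V₁ = 2·56.5·0.9799 / 329 = 0.33657 s.

337 ms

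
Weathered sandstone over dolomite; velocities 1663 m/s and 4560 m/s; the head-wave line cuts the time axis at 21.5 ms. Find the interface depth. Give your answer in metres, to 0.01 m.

h = tᵢ·V₁·V₂ / (2·√(V₂²−V₁²)).
√(V₂²−V₁²) = √(4560² − 1663²) = 4245.9 m/s.
h = 0.0215 s × 1663 × 4560 / (2 × 4245.9) = 19.20 m.

19.20 m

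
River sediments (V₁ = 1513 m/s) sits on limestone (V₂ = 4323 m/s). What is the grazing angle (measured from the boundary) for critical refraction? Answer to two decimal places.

At critical incidence the refracted ray runs along the interface (θ₂ = 90°), so sin θ_c = V₁/V₂.
θ_c = arcsin(1513/4323) = arcsin 0.3500 = 20.49°.
Measured from the interface: 90° − 20.49° = 69.51°.

69.51°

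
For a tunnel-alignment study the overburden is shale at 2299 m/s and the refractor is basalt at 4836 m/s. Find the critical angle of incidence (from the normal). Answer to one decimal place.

28.4°

At critical incidence the refracted ray runs along the interface (θ₂ = 90°), so sin θ_c = V₁/V₂.
θ_c = arcsin(2299/4836) = arcsin 0.4754 = 28.38°.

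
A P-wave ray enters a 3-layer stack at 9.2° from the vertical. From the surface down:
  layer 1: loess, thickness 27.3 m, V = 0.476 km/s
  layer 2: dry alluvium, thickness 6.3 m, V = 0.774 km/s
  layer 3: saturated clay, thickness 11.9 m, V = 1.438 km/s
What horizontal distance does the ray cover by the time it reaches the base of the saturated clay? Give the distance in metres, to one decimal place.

p = sin θ₁/V₁ = sin 9.2°/0.476 = 3.3588e-01 s/km is conserved through the stack.
Layer 1: θ = 9.20°; offset = 27.3·tan 9.20° = 4.422 m.
Layer 2: sin θ = p·0.774 = 0.2600 → θ = 15.07°; offset = 6.3·tan 15.07° = 1.696 m.
Layer 3: sin θ = p·1.438 = 0.4830 → θ = 28.88°; offset = 11.9·tan 28.88° = 6.564 m.
Total horizontal offset = 12.682 m.

12.7 m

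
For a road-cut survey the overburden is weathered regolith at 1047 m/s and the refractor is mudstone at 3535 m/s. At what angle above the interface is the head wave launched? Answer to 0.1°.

Critical incidence: sin θ_c = V₁/V₂ = 1047/3535 = 0.2962.
θ_c = arcsin 0.2962 = 17.23°.
Measured from the interface: 90° − 17.23° = 72.77°.

72.8°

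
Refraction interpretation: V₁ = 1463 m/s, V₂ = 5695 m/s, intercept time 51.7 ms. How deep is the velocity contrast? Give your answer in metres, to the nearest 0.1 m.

h = tᵢ·V₁·V₂ / (2·√(V₂²−V₁²)).
√(V₂²−V₁²) = √(5695² − 1463²) = 5503.9 m/s.
h = 0.0517 s × 1463 × 5695 / (2 × 5503.9) = 39.13 m.

39.1 m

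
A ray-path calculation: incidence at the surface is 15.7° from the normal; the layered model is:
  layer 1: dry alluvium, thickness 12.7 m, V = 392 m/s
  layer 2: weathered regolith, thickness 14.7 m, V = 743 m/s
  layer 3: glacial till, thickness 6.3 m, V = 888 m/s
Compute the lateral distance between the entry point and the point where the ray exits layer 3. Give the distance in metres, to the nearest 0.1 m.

17.2 m

Apply Snell's law at each interface; in layer i the horizontal offset is hᵢ·tan θᵢ.
Layer 1: θ = 15.70°; offset = 12.7·tan 15.70° = 3.570 m.
Layer 2: sin θ = 743·sin 15.7°/392 = 0.5129, θ = 30.86°; offset = 14.7·tan 30.86° = 8.783 m.
Layer 3: sin θ = 888·sin 15.7°/392 = 0.6130, θ = 37.81°; offset = 6.3·tan 37.81° = 4.888 m.
Summing the layer offsets gives 17.241 m.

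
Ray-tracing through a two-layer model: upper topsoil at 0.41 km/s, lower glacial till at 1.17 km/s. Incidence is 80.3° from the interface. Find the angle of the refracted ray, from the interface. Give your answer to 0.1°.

61.3°

Convert to the normal: θ₁ = 90° − 80.3° = 9.7°.
sin θ₁/V₁ = sin θ₂/V₂ ⇒ sin θ₂ = 1.17·sin 9.7°/0.41 = 1.17·0.1685/0.41 = 0.4808.
θ₂ = arcsin 0.4808 = 28.74° from the normal.
From the interface: 90° − 28.74° = 61.26°.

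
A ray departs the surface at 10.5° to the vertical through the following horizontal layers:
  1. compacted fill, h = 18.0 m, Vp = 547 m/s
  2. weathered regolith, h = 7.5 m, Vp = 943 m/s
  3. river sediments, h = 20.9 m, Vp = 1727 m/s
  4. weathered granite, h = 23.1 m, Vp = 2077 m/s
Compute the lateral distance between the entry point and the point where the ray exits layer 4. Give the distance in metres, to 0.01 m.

42.66 m

Apply Snell's law at each interface; in layer i the horizontal offset is hᵢ·tan θᵢ.
Layer 1: θ = 10.50°; offset = 18.0·tan 10.50° = 3.3361 m.
Layer 2: sin θ = 943·sin 10.5°/547 = 0.3142, θ = 18.31°; offset = 7.5·tan 18.31° = 2.4819 m.
Layer 3: sin θ = 1727·sin 10.5°/547 = 0.5754, θ = 35.12°; offset = 20.9·tan 35.12° = 14.7022 m.
Layer 4: sin θ = 2077·sin 10.5°/547 = 0.6920, θ = 43.79°; offset = 23.1·tan 43.79° = 22.1410 m.
Total horizontal offset = 42.6612 m.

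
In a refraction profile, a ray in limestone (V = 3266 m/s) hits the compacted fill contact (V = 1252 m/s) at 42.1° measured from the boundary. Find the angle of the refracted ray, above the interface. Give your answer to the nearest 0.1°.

73.5°

Convert to the normal: θ₁ = 90° − 42.1° = 47.9°.
Snell's law: sin θ₂ = (V₂/V₁)·sin θ₁ = (1252/3266)·sin 47.9° = 0.2844.
θ₂ = arcsin 0.2844 = 16.52° from the normal.
From the interface: 90° − 16.52° = 73.48°.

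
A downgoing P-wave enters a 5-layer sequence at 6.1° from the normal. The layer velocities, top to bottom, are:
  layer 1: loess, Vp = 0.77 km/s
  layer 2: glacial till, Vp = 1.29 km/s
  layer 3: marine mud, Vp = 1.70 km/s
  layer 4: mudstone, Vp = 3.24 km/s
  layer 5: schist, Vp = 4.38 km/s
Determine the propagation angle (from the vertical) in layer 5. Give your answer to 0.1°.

37.2°

Ray parameter p = sin 6.1° / 0.77 = 1.3801e-01 s/km.
sin θ_5 = p·V_5 = 1.3801e-01 × 4.38 = 0.6045.
θ_5 = arcsin 0.6045 = 37.19°.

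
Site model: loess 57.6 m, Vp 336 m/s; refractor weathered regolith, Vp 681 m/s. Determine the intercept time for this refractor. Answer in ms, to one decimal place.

θ_c = arcsin(V₁/V₂) = arcsin(336/681) = 29.56°; cos θ_c = 0.8698.
tᵢ = 2h·cos θ_c / V₁ = 2·57.6·0.8698 / 336 = 0.29822 s.

298.2 ms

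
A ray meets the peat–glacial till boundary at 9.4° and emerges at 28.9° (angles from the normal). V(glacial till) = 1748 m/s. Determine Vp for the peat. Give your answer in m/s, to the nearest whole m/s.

591 m/s

sin 9.4° = 0.1633; sin 28.9° = 0.4833.
V₁ = V₂·(sin θ₁/sin θ₂) = 1748·(0.1633/0.4833) = 590.74 m/s.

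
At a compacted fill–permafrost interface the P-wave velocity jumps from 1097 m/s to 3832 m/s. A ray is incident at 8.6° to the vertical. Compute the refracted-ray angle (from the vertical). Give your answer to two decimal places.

31.49°

sin θ₁/V₁ = sin θ₂/V₂ ⇒ sin θ₂ = 3832·sin 8.6°/1097 = 3832·0.1495/1097 = 0.5224.
θ₂ = sin⁻¹(0.5224) = 31.49° (from vertical).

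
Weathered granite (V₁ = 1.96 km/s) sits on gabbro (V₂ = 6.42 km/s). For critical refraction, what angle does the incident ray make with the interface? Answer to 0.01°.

Critical incidence: sin θ_c = V₁/V₂ = 1.96/6.42 = 0.3053.
θ_c = arcsin 0.3053 = 17.78°.
Measured from the interface: 90° − 17.78° = 72.22°.

72.22°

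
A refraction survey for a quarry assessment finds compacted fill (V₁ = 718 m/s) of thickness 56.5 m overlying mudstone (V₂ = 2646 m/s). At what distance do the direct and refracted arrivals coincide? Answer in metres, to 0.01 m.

θ_c = arcsin(718/2646) = 15.74°, so cos θ_c = 0.9625 and tᵢ = 2h cos θ_c/V₁ = 0.1515 s.
At crossover x/V₁ = x/V₂ + tᵢ ⇒ x = tᵢ/(1/V₁ − 1/V₂) = 0.15148/(1.3928e-03 − 3.7793e-04) = 149.26 m.

149.26 m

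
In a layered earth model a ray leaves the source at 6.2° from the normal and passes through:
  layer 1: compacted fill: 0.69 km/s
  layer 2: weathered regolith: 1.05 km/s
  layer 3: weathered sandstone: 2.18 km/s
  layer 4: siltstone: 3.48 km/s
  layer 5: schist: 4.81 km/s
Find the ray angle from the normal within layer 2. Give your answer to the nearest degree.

Ray parameter p = sin 6.2° / 0.69 = 1.5652e-01 s/km.
sin θ_2 = p·V_2 = 1.5652e-01 × 1.05 = 0.1643.
θ_2 = 9.46° from the vertical.

9°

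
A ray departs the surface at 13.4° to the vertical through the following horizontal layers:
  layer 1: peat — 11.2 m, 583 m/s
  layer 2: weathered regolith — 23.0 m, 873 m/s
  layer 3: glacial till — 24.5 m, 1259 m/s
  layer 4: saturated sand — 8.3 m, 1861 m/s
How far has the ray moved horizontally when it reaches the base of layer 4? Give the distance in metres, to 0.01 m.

34.47 m

Ray parameter p = sin 13.4° / 583 m/s = 3.9751e-04 s/m.
Layer 1: θ = 13.40°; offset = 11.2·tan 13.40° = 2.6682 m.
Layer 2: sin θ = p·873 = 0.3470 → θ = 20.31°; offset = 23.0·tan 20.31° = 8.5105 m.
Layer 3: sin θ = p·1259 = 0.5005 → θ = 30.03°; offset = 24.5·tan 30.03° = 14.1626 m.
Layer 4: sin θ = p·1861 = 0.7398 → θ = 47.71°; offset = 8.3·tan 47.71° = 9.1252 m.
Total horizontal offset = 34.4665 m.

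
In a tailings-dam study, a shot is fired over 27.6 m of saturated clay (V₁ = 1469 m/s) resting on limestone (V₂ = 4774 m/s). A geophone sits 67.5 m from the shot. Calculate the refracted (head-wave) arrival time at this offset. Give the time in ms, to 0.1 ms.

θ_c = arcsin(V₁/V₂) = arcsin(1469/4774) = 17.92°, cos θ_c = 0.9515.
Intercept time tᵢ = 2h cos θ_c / V₁ = 2·27.6·0.9515/1469 = 0.03575 s.
t = x/V₂ + tᵢ = 67.5/4774 + 0.03575 = 0.04989 s.

49.9 ms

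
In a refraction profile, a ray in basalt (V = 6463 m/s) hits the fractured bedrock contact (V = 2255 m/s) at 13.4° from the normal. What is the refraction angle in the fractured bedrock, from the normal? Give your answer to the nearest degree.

sin θ₁/V₁ = sin θ₂/V₂ ⇒ sin θ₂ = 2255·sin 13.4°/6463 = 2255·0.2317/6463 = 0.0809.
θ₂ = arcsin 0.0809 = 4.64° from the normal.

5°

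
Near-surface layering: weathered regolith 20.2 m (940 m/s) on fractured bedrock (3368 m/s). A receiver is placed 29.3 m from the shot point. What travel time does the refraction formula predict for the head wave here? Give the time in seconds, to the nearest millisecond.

0.050 s

t = x/V₂ + 2h·√(V₂²−V₁²)/(V₁V₂).
√(V₂²−V₁²) = √(3368²−940²) = 3234.2 m/s; delay term = 2·20.2·3234.2/(940·3368) = 0.04127 s.
t = 29.3/3368 + 0.04127 = 0.04997 s.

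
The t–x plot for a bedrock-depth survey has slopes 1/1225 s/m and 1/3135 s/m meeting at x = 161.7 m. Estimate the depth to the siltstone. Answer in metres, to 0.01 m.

x_cross = 2h·√((V₂+V₁)/(V₂−V₁)) → h = x_cross / (2·√((V₂+V₁)/(V₂−V₁))).
√((V₂+V₁)/(V₂−V₁)) = √((3135+1225)/(3135−1225)) = 1.5109.
h = 161.7 / (2·1.5109) = 53.51 m.

53.51 m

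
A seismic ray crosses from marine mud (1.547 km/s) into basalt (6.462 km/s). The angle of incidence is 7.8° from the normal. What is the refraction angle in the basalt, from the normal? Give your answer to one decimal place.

34.5°

sin θ₁/V₁ = sin θ₂/V₂ ⇒ sin θ₂ = 6.462·sin 7.8°/1.547 = 6.462·0.1357/1.547 = 0.5669.
θ₂ = sin⁻¹(0.5669) = 34.53° (from vertical).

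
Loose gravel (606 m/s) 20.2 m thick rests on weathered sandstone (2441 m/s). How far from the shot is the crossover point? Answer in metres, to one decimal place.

θ_c = arcsin(606/2441) = 14.37°, so cos θ_c = 0.9687 and tᵢ = 2h cos θ_c/V₁ = 0.0646 s.
At crossover x/V₁ = x/V₂ + tᵢ ⇒ x = tᵢ/(1/V₁ − 1/V₂) = 0.06458/(1.6502e-03 − 4.0967e-04) = 52.06 m.

52.1 m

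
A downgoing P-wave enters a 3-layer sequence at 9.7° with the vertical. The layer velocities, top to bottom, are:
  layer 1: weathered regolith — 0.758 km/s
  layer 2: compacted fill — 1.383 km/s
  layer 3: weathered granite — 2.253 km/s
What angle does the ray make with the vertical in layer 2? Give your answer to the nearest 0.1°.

Ray parameter p = sin 9.7° / 0.758 = 2.2228e-01 s/km.
sin θ_2 = p·V_2 = 2.2228e-01 × 1.383 = 0.3074.
θ_2 = arcsin 0.3074 = 17.90°.

17.9°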